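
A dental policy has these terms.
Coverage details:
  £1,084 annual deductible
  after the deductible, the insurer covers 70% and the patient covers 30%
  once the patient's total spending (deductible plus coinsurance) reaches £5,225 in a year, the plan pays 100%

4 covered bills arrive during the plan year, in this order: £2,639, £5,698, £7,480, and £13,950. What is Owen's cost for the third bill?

#1 (£2,639): £1,084 to deductible, leaving £1,555; patient's 30% is £466.50. Patient pays £1,550.50; OOP now £1,550.50.
#2 (£5,698): deductible already satisfied, so patient's share is 30% × £5,698 = £1,709.40. Patient pays £1,709.40; OOP now £3,259.90.
#3 (£7,480): deductible already satisfied, so patient's share is 30% × £7,480 = £2,244. Adding that to £3,259.90 gives £5,503.90, past the £5,225 cap; patient pays only £5,225 − £3,259.90 = £1,965.10.

£1,965.10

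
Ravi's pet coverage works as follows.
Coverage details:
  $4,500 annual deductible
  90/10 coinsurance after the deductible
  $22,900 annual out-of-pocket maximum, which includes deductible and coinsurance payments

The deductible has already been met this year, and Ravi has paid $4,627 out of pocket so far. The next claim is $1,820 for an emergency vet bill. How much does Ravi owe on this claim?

With the deductible met, the entire $1,820 is subject to coinsurance.
10% of $1,820 = $182 falls to the owner.
Year-to-date out-of-pocket becomes $4,627 + $182 = $4,809, still under the $22,900 maximum, so no cap applies.

$182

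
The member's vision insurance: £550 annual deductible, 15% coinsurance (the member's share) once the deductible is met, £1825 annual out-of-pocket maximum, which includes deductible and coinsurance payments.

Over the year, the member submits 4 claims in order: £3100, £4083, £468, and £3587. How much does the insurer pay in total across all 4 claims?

£9413

Claim 1 — £3100: £550 to deductible, leaving £2550; member's 15% is £382.50. Member owes £932.50 (running OOP £932.50). Plan pays £3100 − £932.50 = £2167.50.
Claim 2 — £4083: deductible met; 15% of £4083 = £612.45. Member pays £612.45; OOP now £1544.95. Insurer: £4083 − £612.45 = £3470.55.
Claim 3 — £468: 15% coinsurance on £468 = £70.20. Cost to member: £70.20. OOP to date £1615.15. Plan pays £468 − £70.20 = £397.80.
Claim 4 — £3587: 15% coinsurance on £3587 = £538.05. OOP would hit £2153.20 > £1825, so the cap limits the member to £1825 − £1615.15 = £209.85. Insurer: £3587 − £209.85 = £3377.15.
Insurer total = bills − member's total = £11238 − £1825 = £9413.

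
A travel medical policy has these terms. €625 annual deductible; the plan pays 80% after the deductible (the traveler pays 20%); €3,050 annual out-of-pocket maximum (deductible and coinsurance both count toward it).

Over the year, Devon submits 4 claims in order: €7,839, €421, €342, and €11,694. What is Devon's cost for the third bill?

Bill 1, €7,839: €625 to deductible, leaving €7,214; coinsurance €7,214 × 20% = €1,442.80. Traveler pays €2,067.80; OOP now €2,067.80.
Bill 2, €421: deductible already satisfied, so traveler's share is 20% × €421 = €84.20. Cost to traveler: €84.20. OOP to date €2,152.
Bill 3, €342: deductible met; 20% of €342 = €68.40. Cost to traveler: €68.40. OOP to date €2,220.40.

€68.40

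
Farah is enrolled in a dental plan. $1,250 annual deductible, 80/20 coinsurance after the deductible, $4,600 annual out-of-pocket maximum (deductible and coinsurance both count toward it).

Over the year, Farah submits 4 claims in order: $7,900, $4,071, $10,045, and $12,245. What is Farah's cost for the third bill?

$1,205.80

Claim 1 — $7,900: $1,250 to deductible, leaving $6,650; 20% of $6,650 = $1,330. Patient owes $2,580 (running OOP $2,580).
Claim 2 — $4,071: deductible met; 20% of $4,071 = $814.20. Patient owes $814.20 (running OOP $3,394.20).
Claim 3 — $10,045: deductible already satisfied, so patient's share is 20% × $10,045 = $2,009. Adding that to $3,394.20 gives $5,403.20, past the $4,600 cap; patient pays only $4,600 − $3,394.20 = $1,205.80.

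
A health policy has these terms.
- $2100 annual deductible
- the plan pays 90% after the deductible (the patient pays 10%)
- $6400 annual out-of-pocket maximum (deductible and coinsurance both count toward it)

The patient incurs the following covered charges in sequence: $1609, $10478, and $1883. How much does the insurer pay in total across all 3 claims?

Claim 1 — $1609: entire amount goes to the deductible. Patient owes $1609 (running OOP $1609). Insurer: $1609 − $1609 = $0.
Claim 2 — $10478: deductible takes $491, $9987 remains; 10% of $9987 = $998.70. Patient owes $1489.70 (running OOP $3098.70). Insurer: $10478 − $1489.70 = $8988.30.
Claim 3 — $1883: deductible already satisfied, so patient's share is 10% × $1883 = $188.30. Patient owes $188.30 (running OOP $3287). Plan pays $1883 − $188.30 = $1694.70.
Insurer total = bills − patient's total = $13970 − $3287 = $10683.

$10683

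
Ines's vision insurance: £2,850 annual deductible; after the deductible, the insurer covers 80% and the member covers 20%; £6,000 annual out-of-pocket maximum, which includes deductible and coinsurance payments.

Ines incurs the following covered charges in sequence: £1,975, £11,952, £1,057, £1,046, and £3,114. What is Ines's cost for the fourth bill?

£209.20

Claim 1 — £1,975: fully absorbed by the deductible. Cost to member: £1,975. OOP to date £1,975.
Claim 2 — £11,952: deductible takes £875, £11,077 remains; coinsurance £11,077 × 20% = £2,215.40. Member pays £3,090.40; OOP now £5,065.40.
Claim 3 — £1,057: deductible already satisfied, so member's share is 20% × £1,057 = £211.40. Member pays £211.40; OOP now £5,276.80.
Claim 4 — £1,046: deductible met; 20% of £1,046 = £209.20. Member owes £209.20 (running OOP £5,486).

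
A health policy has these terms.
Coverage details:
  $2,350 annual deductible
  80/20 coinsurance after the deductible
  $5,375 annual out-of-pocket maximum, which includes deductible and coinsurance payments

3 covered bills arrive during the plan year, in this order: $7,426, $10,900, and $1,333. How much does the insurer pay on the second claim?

$8,890.20

Bill 1, $7,426: $2,350 finishes the deductible; $5,076 goes to coinsurance; 20% of $5,076 = $1,015.20. Patient owes $3,365.20 (running OOP $3,365.20). Insurer: $7,426 − $3,365.20 = $4,060.80.
Bill 2, $10,900: 20% coinsurance on $10,900 = $2,180. OOP would hit $5,545.20 > $5,375, so the cap limits the patient to $5,375 − $3,365.20 = $2,009.80. Insurer: $10,900 − $2,009.80 = $8,890.20.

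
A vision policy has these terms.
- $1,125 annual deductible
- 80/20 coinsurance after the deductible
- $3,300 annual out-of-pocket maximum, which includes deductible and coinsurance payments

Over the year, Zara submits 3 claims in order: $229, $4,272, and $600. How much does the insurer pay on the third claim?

Bill 1, $229: entire amount goes to the deductible. Cost to member: $229. OOP to date $229. Plan pays $229 − $229 = $0.
Bill 2, $4,272: $896 to deductible, leaving $3,376; 20% of $3,376 = $675.20. Member owes $1,571.20 (running OOP $1,800.20). Plan pays $4,272 − $1,571.20 = $2,700.80.
Bill 3, $600: deductible already satisfied, so member's share is 20% × $600 = $120. Cost to member: $120. OOP to date $1,920.20. Plan pays $600 − $120 = $480.

$480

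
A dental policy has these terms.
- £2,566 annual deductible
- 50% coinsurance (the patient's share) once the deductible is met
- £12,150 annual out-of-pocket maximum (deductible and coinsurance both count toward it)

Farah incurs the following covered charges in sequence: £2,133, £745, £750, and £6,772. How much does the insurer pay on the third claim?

£375

#1 (£2,133): entire amount goes to the deductible. Cost to patient: £2,133. OOP to date £2,133. Plan pays £2,133 − £2,133 = £0.
#2 (£745): £433 to deductible, leaving £312; patient's 50% is £156. Patient owes £589 (running OOP £2,722). Insurer: £745 − £589 = £156.
#3 (£750): deductible met; 50% of £750 = £375. Cost to patient: £375. OOP to date £3,097. Plan pays £750 − £375 = £375.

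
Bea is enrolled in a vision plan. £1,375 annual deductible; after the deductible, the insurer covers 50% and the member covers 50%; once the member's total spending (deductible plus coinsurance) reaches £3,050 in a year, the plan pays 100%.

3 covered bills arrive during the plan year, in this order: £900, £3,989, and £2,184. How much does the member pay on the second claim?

£2,150

Claim 1 — £900: all of it applies to the deductible. Member pays £900; OOP now £900.
Claim 2 — £3,989: deductible takes £475, £3,514 remains; 50% of £3,514 = £1,757. Claim cost before the cap: £475 + £1,757 = £2,232. That would push OOP to £3,132, over the £3,050 cap, so member pays £3,050 − £900 = £2,150.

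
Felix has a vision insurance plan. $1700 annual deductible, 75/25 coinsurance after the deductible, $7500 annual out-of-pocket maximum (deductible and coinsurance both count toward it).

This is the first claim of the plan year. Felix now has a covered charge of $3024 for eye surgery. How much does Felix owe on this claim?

$2031

Nothing has been paid toward the $1700 deductible, so the first $1700 of this charge is applied there.
The remaining $1324 (= $3024 − $1700) moves to coinsurance.
Coinsurance: $1324 × 25% = $331.
That puts the member's cost at $1700 + $331 = $2031 before any cap.
Total out-of-pocket so far would be $0 + $2031 = $2031, below the $7500 cap — no reduction.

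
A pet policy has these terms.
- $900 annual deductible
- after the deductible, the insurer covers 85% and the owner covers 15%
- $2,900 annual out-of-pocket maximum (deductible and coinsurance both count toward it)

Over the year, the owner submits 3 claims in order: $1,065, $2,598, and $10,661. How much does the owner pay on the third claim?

Claim 1 — $1,065: $900 to deductible, leaving $165; owner's 15% is $24.75. Owner owes $924.75 (running OOP $924.75).
Claim 2 — $2,598: deductible already satisfied, so owner's share is 15% × $2,598 = $389.70. Cost to owner: $389.70. OOP to date $1,314.45.
Claim 3 — $10,661: deductible already satisfied, so owner's share is 15% × $10,661 = $1,599.15. Adding that to $1,314.45 gives $2,913.60, past the $2,900 cap; owner pays only $2,900 − $1,314.45 = $1,585.55.

$1,585.55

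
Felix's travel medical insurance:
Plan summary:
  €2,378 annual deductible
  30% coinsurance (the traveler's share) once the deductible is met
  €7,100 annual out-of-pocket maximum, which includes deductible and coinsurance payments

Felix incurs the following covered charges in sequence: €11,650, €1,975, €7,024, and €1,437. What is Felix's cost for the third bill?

Bill 1, €11,650: €2,378 to deductible, leaving €9,272; traveler's 30% is €2,781.60. Cost to traveler: €5,159.60. OOP to date €5,159.60.
Bill 2, €1,975: deductible already satisfied, so traveler's share is 30% × €1,975 = €592.50. Traveler pays €592.50; OOP now €5,752.10.
Bill 3, €7,024: deductible met; 30% of €7,024 = €2,107.20. That would push OOP to €7,859.30, over the €7,100 cap, so traveler pays €7,100 − €5,752.10 = €1,347.90.

€1,347.90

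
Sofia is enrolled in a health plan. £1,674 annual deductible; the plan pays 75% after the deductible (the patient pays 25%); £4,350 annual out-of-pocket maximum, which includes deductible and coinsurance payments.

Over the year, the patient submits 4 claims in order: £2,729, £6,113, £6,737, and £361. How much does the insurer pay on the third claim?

Claim 1 — £2,729: deductible takes £1,674, £1,055 remains; 25% of £1,055 = £263.75. Patient pays £1,937.75; OOP now £1,937.75. Insurer: £2,729 − £1,937.75 = £791.25.
Claim 2 — £6,113: deductible already satisfied, so patient's share is 25% × £6,113 = £1,528.25. Patient owes £1,528.25 (running OOP £3,466). Insurer: £6,113 − £1,528.25 = £4,584.75.
Claim 3 — £6,737: deductible already satisfied, so patient's share is 25% × £6,737 = £1,684.25. Adding that to £3,466 gives £5,150.25, past the £4,350 cap; patient pays only £4,350 − £3,466 = £884. Plan pays £6,737 − £884 = £5,853.

£5,853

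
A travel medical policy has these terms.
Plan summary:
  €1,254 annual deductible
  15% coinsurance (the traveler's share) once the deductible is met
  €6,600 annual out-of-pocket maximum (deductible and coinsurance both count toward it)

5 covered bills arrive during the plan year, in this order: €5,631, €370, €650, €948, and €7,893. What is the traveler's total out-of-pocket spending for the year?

€3,389.70

#1 (€5,631): €1,254 finishes the deductible; €4,377 goes to coinsurance; 15% of €4,377 = €656.55. Traveler pays €1,910.55; OOP now €1,910.55.
#2 (€370): 15% coinsurance on €370 = €55.50. Cost to traveler: €55.50. OOP to date €1,966.05.
#3 (€650): deductible met; 15% of €650 = €97.50. Traveler pays €97.50; OOP now €2,063.55.
#4 (€948): 15% coinsurance on €948 = €142.20. Traveler pays €142.20; OOP now €2,205.75.
#5 (€7,893): deductible met; 15% of €7,893 = €1,183.95. Cost to traveler: €1,183.95. OOP to date €3,389.70.
Summing the traveler's payments: €1,910.55 + €55.50 + €97.50 + €142.20 + €1,183.95 = €3,389.70.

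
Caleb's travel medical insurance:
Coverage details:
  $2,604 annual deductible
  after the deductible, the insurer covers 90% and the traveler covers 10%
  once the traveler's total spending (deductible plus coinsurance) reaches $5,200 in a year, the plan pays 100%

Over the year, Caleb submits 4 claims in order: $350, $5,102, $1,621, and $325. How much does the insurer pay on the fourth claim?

$292.50

Claim 1 ($350): entire amount goes to the deductible. Cost to traveler: $350. OOP to date $350. Plan pays $350 − $350 = $0.
Claim 2 ($5,102): $2,254 finishes the deductible; $2,848 goes to coinsurance; traveler's 10% is $284.80. Traveler pays $2,538.80; OOP now $2,888.80. Insurer: $5,102 − $2,538.80 = $2,563.20.
Claim 3 ($1,621): 10% coinsurance on $1,621 = $162.10. Traveler pays $162.10; OOP now $3,050.90. Insurer: $1,621 − $162.10 = $1,458.90.
Claim 4 ($325): deductible already satisfied, so traveler's share is 10% × $325 = $32.50. Cost to traveler: $32.50. OOP to date $3,083.40. Insurer: $325 − $32.50 = $292.50.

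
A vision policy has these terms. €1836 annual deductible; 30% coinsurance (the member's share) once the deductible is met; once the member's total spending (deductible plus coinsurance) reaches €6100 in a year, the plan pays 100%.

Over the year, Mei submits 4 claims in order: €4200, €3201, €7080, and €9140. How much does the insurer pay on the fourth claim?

Bill 1, €4200: €1836 to deductible, leaving €2364; coinsurance €2364 × 30% = €709.20. Member pays €2545.20; OOP now €2545.20. Plan pays €4200 − €2545.20 = €1654.80.
Bill 2, €3201: deductible already satisfied, so member's share is 30% × €3201 = €960.30. Cost to member: €960.30. OOP to date €3505.50. Insurer: €3201 − €960.30 = €2240.70.
Bill 3, €7080: 30% coinsurance on €7080 = €2124. Member pays €2124; OOP now €5629.50. Plan pays €7080 − €2124 = €4956.
Bill 4, €9140: 30% coinsurance on €9140 = €2742. Adding that to €5629.50 gives €8371.50, past the €6100 cap; member pays only €6100 − €5629.50 = €470.50. Insurer: €9140 − €470.50 = €8669.50.

€8669.50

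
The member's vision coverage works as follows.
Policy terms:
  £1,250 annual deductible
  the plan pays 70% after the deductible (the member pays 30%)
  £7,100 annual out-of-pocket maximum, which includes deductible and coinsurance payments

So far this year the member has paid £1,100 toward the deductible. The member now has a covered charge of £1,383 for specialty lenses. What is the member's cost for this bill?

£519.90

Deductible still to meet: £1,250 − £1,100 = £150.
The remaining £1,233 (= £1,383 − £150) moves to coinsurance.
Coinsurance: £1,233 × 30% = £369.90.
That puts the member's cost at £150 + £369.90 = £519.90 before any cap.
Total out-of-pocket so far would be £1,100 + £519.90 = £1,619.90, below the £7,100 cap — no reduction.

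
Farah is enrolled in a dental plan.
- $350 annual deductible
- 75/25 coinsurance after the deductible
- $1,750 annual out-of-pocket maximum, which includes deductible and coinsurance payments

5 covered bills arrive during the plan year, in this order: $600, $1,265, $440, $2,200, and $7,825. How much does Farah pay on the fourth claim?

$550

#1 ($600): $350 finishes the deductible; $250 goes to coinsurance; coinsurance $250 × 25% = $62.50. Patient pays $412.50; OOP now $412.50.
#2 ($1,265): deductible already satisfied, so patient's share is 25% × $1,265 = $316.25. Cost to patient: $316.25. OOP to date $728.75.
#3 ($440): deductible already satisfied, so patient's share is 25% × $440 = $110. Patient pays $110; OOP now $838.75.
#4 ($2,200): deductible already satisfied, so patient's share is 25% × $2,200 = $550. Cost to patient: $550. OOP to date $1,388.75.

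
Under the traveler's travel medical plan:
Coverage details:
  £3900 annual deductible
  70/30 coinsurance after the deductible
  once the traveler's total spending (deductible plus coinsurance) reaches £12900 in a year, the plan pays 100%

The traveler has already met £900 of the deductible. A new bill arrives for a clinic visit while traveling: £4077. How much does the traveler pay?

£3323.10

Deductible still to meet: £3900 − £900 = £3000.
The remaining £1077 (= £4077 − £3000) moves to coinsurance.
Traveler's 30% share of £1077 is £323.10.
That puts the traveler's cost at £3000 + £323.10 = £3323.10 before any cap.
Cumulative spending £900 + £3323.10 = £4223.10 stays under the £12900 maximum.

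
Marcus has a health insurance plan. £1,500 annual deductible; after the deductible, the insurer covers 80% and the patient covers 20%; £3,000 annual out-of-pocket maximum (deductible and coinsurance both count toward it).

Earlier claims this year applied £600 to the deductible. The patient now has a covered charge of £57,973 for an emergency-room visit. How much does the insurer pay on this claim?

Remaining deductible: £1,500 − £600 = £900.
That leaves £57,973 − £900 = £57,073 for coinsurance.
Patient's 20% share of £57,073 is £11,414.60.
That puts the patient's cost at £900 + £11,414.60 = £12,314.60 before any cap.
Year-to-date out-of-pocket would reach £600 + £12,314.60 = £12,914.60, above the £3,000 maximum, so the patient pays only £3,000 − £600 = £2,400.
The insurer covers the remainder: £57,973 − £2,400 = £55,573.

£55,573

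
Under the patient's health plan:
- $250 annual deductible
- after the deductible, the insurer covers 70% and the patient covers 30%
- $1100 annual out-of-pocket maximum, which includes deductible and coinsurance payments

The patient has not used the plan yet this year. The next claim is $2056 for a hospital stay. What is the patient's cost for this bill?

The full $250 deductible is still open; $250 of this bill applies to it.
After the $250 deductible portion, $2056 − $250 = $1806 is subject to coinsurance.
Patient's 30% share of $1806 is $541.80.
That puts the patient's cost at $250 + $541.80 = $791.80 before any cap.
Year-to-date out-of-pocket becomes $0 + $791.80 = $791.80, still under the $1100 maximum, so no cap applies.

$791.80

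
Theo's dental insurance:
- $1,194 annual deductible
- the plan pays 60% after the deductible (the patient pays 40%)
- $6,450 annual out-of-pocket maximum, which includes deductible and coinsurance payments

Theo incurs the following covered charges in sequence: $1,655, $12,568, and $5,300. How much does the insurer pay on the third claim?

$5,255.60

Bill 1, $1,655: deductible takes $1,194, $461 remains; coinsurance $461 × 40% = $184.40. Patient owes $1,378.40 (running OOP $1,378.40). Plan pays $1,655 − $1,378.40 = $276.60.
Bill 2, $12,568: deductible already satisfied, so patient's share is 40% × $12,568 = $5,027.20. Cost to patient: $5,027.20. OOP to date $6,405.60. Plan pays $12,568 − $5,027.20 = $7,540.80.
Bill 3, $5,300: deductible met; 40% of $5,300 = $2,120. That would push OOP to $8,525.60, over the $6,450 cap, so patient pays $6,450 − $6,405.60 = $44.40. Plan pays $5,300 − $44.40 = $5,255.60.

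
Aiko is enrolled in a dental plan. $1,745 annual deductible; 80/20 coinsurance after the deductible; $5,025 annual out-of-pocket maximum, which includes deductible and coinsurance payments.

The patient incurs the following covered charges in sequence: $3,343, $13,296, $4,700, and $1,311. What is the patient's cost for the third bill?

Bill 1, $3,343: $1,745 finishes the deductible; $1,598 goes to coinsurance; coinsurance $1,598 × 20% = $319.60. Patient pays $2,064.60; OOP now $2,064.60.
Bill 2, $13,296: deductible met; 20% of $13,296 = $2,659.20. Patient owes $2,659.20 (running OOP $4,723.80).
Bill 3, $4,700: 20% coinsurance on $4,700 = $940. Adding that to $4,723.80 gives $5,663.80, past the $5,025 cap; patient pays only $5,025 − $4,723.80 = $301.20.

$301.20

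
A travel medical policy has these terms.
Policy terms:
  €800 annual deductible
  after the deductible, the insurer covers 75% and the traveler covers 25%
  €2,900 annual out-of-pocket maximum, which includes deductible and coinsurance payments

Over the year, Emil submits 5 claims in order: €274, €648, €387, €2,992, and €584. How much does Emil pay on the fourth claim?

Claim 1 (€274): fully absorbed by the deductible. Cost to traveler: €274. OOP to date €274.
Claim 2 (€648): €526 to deductible, leaving €122; coinsurance €122 × 25% = €30.50. Traveler owes €556.50 (running OOP €830.50).
Claim 3 (€387): deductible met; 25% of €387 = €96.75. Cost to traveler: €96.75. OOP to date €927.25.
Claim 4 (€2,992): 25% coinsurance on €2,992 = €748. Cost to traveler: €748. OOP to date €1,675.25.

€748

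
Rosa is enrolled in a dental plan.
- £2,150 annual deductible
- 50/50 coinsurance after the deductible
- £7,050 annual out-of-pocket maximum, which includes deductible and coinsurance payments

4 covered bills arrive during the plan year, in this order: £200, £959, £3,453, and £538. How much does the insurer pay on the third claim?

Claim 1 (£200): entire amount goes to the deductible. Patient owes £200 (running OOP £200). Plan pays £200 − £200 = £0.
Claim 2 (£959): entire amount goes to the deductible. Cost to patient: £959. OOP to date £1,159. Plan pays £959 − £959 = £0.
Claim 3 (£3,453): deductible takes £991, £2,462 remains; 50% of £2,462 = £1,231. Patient pays £2,222; OOP now £3,381. Plan pays £3,453 − £2,222 = £1,231.

£1,231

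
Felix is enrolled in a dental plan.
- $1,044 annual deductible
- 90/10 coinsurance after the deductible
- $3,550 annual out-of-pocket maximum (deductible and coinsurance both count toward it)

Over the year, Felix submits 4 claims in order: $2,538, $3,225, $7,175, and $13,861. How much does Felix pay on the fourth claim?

Claim 1 ($2,538): deductible takes $1,044, $1,494 remains; coinsurance $1,494 × 10% = $149.40. Patient owes $1,193.40 (running OOP $1,193.40).
Claim 2 ($3,225): deductible already satisfied, so patient's share is 10% × $3,225 = $322.50. Patient owes $322.50 (running OOP $1,515.90).
Claim 3 ($7,175): 10% coinsurance on $7,175 = $717.50. Patient owes $717.50 (running OOP $2,233.40).
Claim 4 ($13,861): deductible met; 10% of $13,861 = $1,386.10. That would push OOP to $3,619.50, over the $3,550 cap, so patient pays $3,550 − $2,233.40 = $1,316.60.

$1,316.60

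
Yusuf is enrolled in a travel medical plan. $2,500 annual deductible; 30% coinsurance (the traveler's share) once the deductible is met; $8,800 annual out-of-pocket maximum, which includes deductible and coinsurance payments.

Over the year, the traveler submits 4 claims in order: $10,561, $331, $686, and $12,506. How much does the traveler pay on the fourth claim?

$3,576.60

Bill 1, $10,561: $2,500 to deductible, leaving $8,061; coinsurance $8,061 × 30% = $2,418.30. Cost to traveler: $4,918.30. OOP to date $4,918.30.
Bill 2, $331: deductible met; 30% of $331 = $99.30. Traveler pays $99.30; OOP now $5,017.60.
Bill 3, $686: 30% coinsurance on $686 = $205.80. Traveler pays $205.80; OOP now $5,223.40.
Bill 4, $12,506: deductible already satisfied, so traveler's share is 30% × $12,506 = $3,751.80. That would push OOP to $8,975.20, over the $8,800 cap, so traveler pays $8,800 − $5,223.40 = $3,576.60.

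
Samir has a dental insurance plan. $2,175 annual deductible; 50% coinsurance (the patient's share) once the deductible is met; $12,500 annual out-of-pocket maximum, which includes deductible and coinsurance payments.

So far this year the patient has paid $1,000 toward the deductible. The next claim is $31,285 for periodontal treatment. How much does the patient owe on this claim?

$11,500

Deductible still to meet: $2,175 − $1,000 = $1,175.
That leaves $31,285 − $1,175 = $30,110 for coinsurance.
Patient's 50% share of $30,110 is $15,055.
That puts the patient's cost at $1,175 + $15,055 = $16,230 before any cap.
Year-to-date out-of-pocket would reach $1,000 + $16,230 = $17,230, above the $12,500 maximum, so the patient pays only $12,500 − $1,000 = $11,500.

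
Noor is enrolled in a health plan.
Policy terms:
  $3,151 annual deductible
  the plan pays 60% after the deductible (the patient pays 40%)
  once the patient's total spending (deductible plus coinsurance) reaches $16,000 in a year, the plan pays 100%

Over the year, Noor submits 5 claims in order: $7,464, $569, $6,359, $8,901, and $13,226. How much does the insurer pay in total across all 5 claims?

Bill 1, $7,464: $3,151 to deductible, leaving $4,313; coinsurance $4,313 × 40% = $1,725.20. Patient pays $4,876.20; OOP now $4,876.20. Plan pays $7,464 − $4,876.20 = $2,587.80.
Bill 2, $569: deductible already satisfied, so patient's share is 40% × $569 = $227.60. Patient owes $227.60 (running OOP $5,103.80). Insurer: $569 − $227.60 = $341.40.
Bill 3, $6,359: deductible met; 40% of $6,359 = $2,543.60. Patient owes $2,543.60 (running OOP $7,647.40). Insurer: $6,359 − $2,543.60 = $3,815.40.
Bill 4, $8,901: deductible already satisfied, so patient's share is 40% × $8,901 = $3,560.40. Cost to patient: $3,560.40. OOP to date $11,207.80. Plan pays $8,901 − $3,560.40 = $5,340.60.
Bill 5, $13,226: deductible already satisfied, so patient's share is 40% × $13,226 = $5,290.40. Adding that to $11,207.80 gives $16,498.20, past the $16,000 cap; patient pays only $16,000 − $11,207.80 = $4,792.20. Plan pays $13,226 − $4,792.20 = $8,433.80.
Insurer total: $2,587.80 + $341.40 + $3,815.40 + $5,340.60 + $8,433.80 = $20,519.

$20,519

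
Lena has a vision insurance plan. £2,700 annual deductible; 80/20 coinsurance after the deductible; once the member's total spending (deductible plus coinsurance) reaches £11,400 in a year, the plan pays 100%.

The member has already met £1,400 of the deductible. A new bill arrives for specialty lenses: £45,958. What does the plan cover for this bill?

Remaining deductible: £2,700 − £1,400 = £1,300.
After the £1,300 deductible portion, £45,958 − £1,300 = £44,658 is subject to coinsurance.
Coinsurance: £44,658 × 20% = £8,931.60.
Member responsibility before any cap: £1,300 + £8,931.60 = £10,231.60.
Adding £10,231.60 to the £1,400 already spent would give £11,631.60, which exceeds the £11,400 cap; the member pays just £11,400 − £1,400 = £10,000.
The plan picks up £45,958 − £10,000 = £35,958.

£35,958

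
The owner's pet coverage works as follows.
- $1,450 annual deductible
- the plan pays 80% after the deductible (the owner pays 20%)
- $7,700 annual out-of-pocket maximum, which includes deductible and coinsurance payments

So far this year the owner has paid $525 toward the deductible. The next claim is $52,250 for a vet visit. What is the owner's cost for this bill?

Deductible still to meet: $1,450 − $525 = $925.
After the $925 deductible portion, $52,250 − $925 = $51,325 is subject to coinsurance.
20% of $51,325 = $10,265 falls to the owner.
So the owner owes $925 + $10,265 = $11,190 before any cap.
Adding $11,190 to the $525 already spent would give $11,715, which exceeds the $7,700 cap; the owner pays just $7,700 − $525 = $7,175.

$7,175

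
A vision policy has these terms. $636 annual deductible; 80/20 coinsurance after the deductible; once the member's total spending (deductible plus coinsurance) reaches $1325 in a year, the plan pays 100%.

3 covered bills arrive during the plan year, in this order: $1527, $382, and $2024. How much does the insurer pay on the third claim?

Bill 1, $1527: deductible takes $636, $891 remains; coinsurance $891 × 20% = $178.20. Cost to member: $814.20. OOP to date $814.20. Insurer: $1527 − $814.20 = $712.80.
Bill 2, $382: deductible already satisfied, so member's share is 20% × $382 = $76.40. Member owes $76.40 (running OOP $890.60). Insurer: $382 − $76.40 = $305.60.
Bill 3, $2024: 20% coinsurance on $2024 = $404.80. Member pays $404.80; OOP now $1295.40. Plan pays $2024 − $404.80 = $1619.20.

$1619.20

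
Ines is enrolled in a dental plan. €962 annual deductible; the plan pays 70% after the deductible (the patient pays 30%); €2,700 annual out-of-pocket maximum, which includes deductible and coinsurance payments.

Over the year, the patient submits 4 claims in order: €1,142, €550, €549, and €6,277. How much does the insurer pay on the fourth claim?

€4,922.70

Bill 1, €1,142: €962 finishes the deductible; €180 goes to coinsurance; 30% of €180 = €54. Cost to patient: €1,016. OOP to date €1,016. Plan pays €1,142 − €1,016 = €126.
Bill 2, €550: 30% coinsurance on €550 = €165. Patient owes €165 (running OOP €1,181). Insurer: €550 − €165 = €385.
Bill 3, €549: deductible already satisfied, so patient's share is 30% × €549 = €164.70. Patient owes €164.70 (running OOP €1,345.70). Plan pays €549 − €164.70 = €384.30.
Bill 4, €6,277: deductible already satisfied, so patient's share is 30% × €6,277 = €1,883.10. OOP would hit €3,228.80 > €2,700, so the cap limits the patient to €2,700 − €1,345.70 = €1,354.30. Plan pays €6,277 − €1,354.30 = €4,922.70.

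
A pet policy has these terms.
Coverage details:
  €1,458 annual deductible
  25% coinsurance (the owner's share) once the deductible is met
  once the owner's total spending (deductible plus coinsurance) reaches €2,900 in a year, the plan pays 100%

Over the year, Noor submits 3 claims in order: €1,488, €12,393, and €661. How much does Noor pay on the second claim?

€1,434.50

Bill 1, €1,488: €1,458 to deductible, leaving €30; owner's 25% is €7.50. Owner owes €1,465.50 (running OOP €1,465.50).
Bill 2, €12,393: 25% coinsurance on €12,393 = €3,098.25. Adding that to €1,465.50 gives €4,563.75, past the €2,900 cap; owner pays only €2,900 − €1,465.50 = €1,434.50.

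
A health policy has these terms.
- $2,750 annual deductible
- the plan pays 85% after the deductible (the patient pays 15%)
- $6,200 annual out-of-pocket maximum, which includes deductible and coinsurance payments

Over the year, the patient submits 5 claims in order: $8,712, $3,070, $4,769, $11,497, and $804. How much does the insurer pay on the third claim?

Claim 1 — $8,712: $2,750 finishes the deductible; $5,962 goes to coinsurance; 15% of $5,962 = $894.30. Patient pays $3,644.30; OOP now $3,644.30. Plan pays $8,712 − $3,644.30 = $5,067.70.
Claim 2 — $3,070: deductible already satisfied, so patient's share is 15% × $3,070 = $460.50. Patient owes $460.50 (running OOP $4,104.80). Plan pays $3,070 − $460.50 = $2,609.50.
Claim 3 — $4,769: deductible already satisfied, so patient's share is 15% × $4,769 = $715.35. Patient owes $715.35 (running OOP $4,820.15). Plan pays $4,769 − $715.35 = $4,053.65.

$4,053.65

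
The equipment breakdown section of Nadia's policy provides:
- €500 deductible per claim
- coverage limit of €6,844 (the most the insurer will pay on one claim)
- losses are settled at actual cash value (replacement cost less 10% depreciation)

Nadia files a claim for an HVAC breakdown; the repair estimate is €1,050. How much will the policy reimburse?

Depreciate 10%: the covered value is €1,050 × 0.9 = €945.
After the deductible, €945 − €500 = €445 remains.
€445 ≤ €6,844, so the limit doesn't bind; insurer pays €445.

€445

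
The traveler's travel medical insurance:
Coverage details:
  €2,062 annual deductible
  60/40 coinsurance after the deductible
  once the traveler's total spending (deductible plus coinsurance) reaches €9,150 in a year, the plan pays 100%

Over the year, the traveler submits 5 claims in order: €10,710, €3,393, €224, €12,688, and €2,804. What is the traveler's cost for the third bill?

€89.60

Bill 1, €10,710: €2,062 finishes the deductible; €8,648 goes to coinsurance; 40% of €8,648 = €3,459.20. Traveler pays €5,521.20; OOP now €5,521.20.
Bill 2, €3,393: 40% coinsurance on €3,393 = €1,357.20. Cost to traveler: €1,357.20. OOP to date €6,878.40.
Bill 3, €224: 40% coinsurance on €224 = €89.60. Traveler owes €89.60 (running OOP €6,968).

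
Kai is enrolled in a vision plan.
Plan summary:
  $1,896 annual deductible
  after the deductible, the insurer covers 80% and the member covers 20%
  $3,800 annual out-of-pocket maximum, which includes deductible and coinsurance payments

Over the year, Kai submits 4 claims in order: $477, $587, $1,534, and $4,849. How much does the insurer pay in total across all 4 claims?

Claim 1 ($477): fully absorbed by the deductible. Member owes $477 (running OOP $477). Plan pays $477 − $477 = $0.
Claim 2 ($587): all of it applies to the deductible. Cost to member: $587. OOP to date $1,064. Plan pays $587 − $587 = $0.
Claim 3 ($1,534): $832 to deductible, leaving $702; member's 20% is $140.40. Member owes $972.40 (running OOP $2,036.40). Insurer: $1,534 − $972.40 = $561.60.
Claim 4 ($4,849): deductible met; 20% of $4,849 = $969.80. Cost to member: $969.80. OOP to date $3,006.20. Insurer: $4,849 − $969.80 = $3,879.20.
Insurer total: $0 + $0 + $561.60 + $3,879.20 = $4,440.80.

$4,440.80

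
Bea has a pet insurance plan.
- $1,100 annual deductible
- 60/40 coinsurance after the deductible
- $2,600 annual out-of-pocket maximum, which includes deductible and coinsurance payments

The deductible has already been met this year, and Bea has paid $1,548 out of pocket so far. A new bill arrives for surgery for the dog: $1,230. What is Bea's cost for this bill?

The deductible is already satisfied, so the full bill goes to coinsurance.
40% of $1,230 = $492 falls to the owner.
Year-to-date out-of-pocket becomes $1,548 + $492 = $2,040, still under the $2,600 maximum, so no cap applies.

$492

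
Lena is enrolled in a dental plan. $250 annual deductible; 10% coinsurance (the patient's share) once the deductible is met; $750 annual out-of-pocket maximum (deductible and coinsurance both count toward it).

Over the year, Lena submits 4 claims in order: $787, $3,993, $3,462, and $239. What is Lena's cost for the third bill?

$47

Claim 1 — $787: $250 finishes the deductible; $537 goes to coinsurance; patient's 10% is $53.70. Cost to patient: $303.70. OOP to date $303.70.
Claim 2 — $3,993: deductible met; 10% of $3,993 = $399.30. Patient owes $399.30 (running OOP $703).
Claim 3 — $3,462: 10% coinsurance on $3,462 = $346.20. OOP would hit $1,049.20 > $750, so the cap limits the patient to $750 − $703 = $47.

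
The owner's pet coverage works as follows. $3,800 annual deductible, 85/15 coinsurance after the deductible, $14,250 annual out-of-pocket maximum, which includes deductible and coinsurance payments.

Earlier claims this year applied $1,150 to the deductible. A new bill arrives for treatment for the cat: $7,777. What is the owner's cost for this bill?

$3,419.05

$1,150 of the $3,800 deductible is already met, leaving $2,650.
The remaining $5,127 (= $7,777 − $2,650) moves to coinsurance.
Coinsurance: $5,127 × 15% = $769.05.
That puts the owner's cost at $2,650 + $769.05 = $3,419.05 before any cap.
Total out-of-pocket so far would be $1,150 + $3,419.05 = $4,569.05, below the $14,250 cap — no reduction.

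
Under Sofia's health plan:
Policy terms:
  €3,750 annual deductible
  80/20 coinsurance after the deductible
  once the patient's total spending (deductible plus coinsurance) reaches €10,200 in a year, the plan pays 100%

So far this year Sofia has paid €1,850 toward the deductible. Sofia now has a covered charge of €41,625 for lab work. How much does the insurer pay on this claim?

Remaining deductible: €3,750 − €1,850 = €1,900.
After the €1,900 deductible portion, €41,625 − €1,900 = €39,725 is subject to coinsurance.
Coinsurance: €39,725 × 20% = €7,945.
So the patient owes €1,900 + €7,945 = €9,845 before any cap.
That would bring total out-of-pocket to €11,695, past the €10,200 cap. The patient is capped at €10,200 − €1,850 = €8,350 on this claim.
Insurer pays the balance: €41,625 − €8,350 = €33,275.

€33,275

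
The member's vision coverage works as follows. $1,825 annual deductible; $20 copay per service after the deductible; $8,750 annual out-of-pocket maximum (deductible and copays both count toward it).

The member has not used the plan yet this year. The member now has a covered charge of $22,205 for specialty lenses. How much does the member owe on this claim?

The full $1,825 deductible is still open; $1,825 of this bill applies to it.
That leaves $22,205 − $1,825 = $20,380 for the copay.
Copay on this service: $20.
That puts the member's cost at $1,825 + $20 = $1,845 before any cap.
Year-to-date out-of-pocket becomes $0 + $1,845 = $1,845, still under the $8,750 maximum, so no cap applies.

$1,845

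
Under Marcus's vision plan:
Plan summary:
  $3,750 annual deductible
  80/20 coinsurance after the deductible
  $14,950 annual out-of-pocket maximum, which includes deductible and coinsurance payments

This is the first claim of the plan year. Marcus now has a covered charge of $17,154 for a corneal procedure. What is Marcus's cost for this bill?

$6,430.80

Nothing has been paid toward the $3,750 deductible, so the first $3,750 of this charge is applied there.
That leaves $17,154 − $3,750 = $13,404 for coinsurance.
20% of $13,404 = $2,680.80 falls to the member.
That puts the member's cost at $3,750 + $2,680.80 = $6,430.80 before any cap.
Total out-of-pocket so far would be $0 + $6,430.80 = $6,430.80, below the $14,950 cap — no reduction.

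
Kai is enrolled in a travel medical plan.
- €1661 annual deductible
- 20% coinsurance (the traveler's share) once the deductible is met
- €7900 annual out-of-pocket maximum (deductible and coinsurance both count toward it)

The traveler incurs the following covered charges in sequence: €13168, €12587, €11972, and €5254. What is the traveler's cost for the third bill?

Bill 1, €13168: €1661 to deductible, leaving €11507; traveler's 20% is €2301.40. Traveler owes €3962.40 (running OOP €3962.40).
Bill 2, €12587: deductible met; 20% of €12587 = €2517.40. Cost to traveler: €2517.40. OOP to date €6479.80.
Bill 3, €11972: 20% coinsurance on €11972 = €2394.40. That would push OOP to €8874.20, over the €7900 cap, so traveler pays €7900 − €6479.80 = €1420.20.

€1420.20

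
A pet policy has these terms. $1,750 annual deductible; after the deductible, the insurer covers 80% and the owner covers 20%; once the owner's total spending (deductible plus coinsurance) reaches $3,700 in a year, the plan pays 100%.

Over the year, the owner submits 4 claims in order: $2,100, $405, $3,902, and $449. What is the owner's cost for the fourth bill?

#1 ($2,100): deductible takes $1,750, $350 remains; 20% of $350 = $70. Cost to owner: $1,820. OOP to date $1,820.
#2 ($405): deductible met; 20% of $405 = $81. Owner pays $81; OOP now $1,901.
#3 ($3,902): deductible met; 20% of $3,902 = $780.40. Owner owes $780.40 (running OOP $2,681.40).
#4 ($449): deductible met; 20% of $449 = $89.80. Cost to owner: $89.80. OOP to date $2,771.20.

$89.80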